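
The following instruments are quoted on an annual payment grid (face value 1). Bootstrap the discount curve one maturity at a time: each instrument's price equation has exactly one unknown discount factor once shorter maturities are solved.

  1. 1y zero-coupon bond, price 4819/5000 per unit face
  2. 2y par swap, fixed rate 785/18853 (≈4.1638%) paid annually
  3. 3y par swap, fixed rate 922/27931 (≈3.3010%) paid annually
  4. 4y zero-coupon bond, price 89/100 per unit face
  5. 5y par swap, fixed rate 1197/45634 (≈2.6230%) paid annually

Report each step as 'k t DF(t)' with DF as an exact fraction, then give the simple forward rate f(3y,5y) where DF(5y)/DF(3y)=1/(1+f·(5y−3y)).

1 1 4819/5000
2 2 1843/2000
3 3 4539/5000
4 4 89/100
5 5 8803/10000
f(3y,5y) = ((4539/5000)/(8803/10000) − 1)/(2) = 275/17606 ≈ 1.5620%

step 1 [1y] zero: DF = P = 4819/5000 ≈ 0.963800
step 2 [2y] swap r/1=785/18853: DF=(1 − 785/18853·(0.963800))/(1+785/18853) = 1843/2000 ≈ 0.921500
step 3 [3y] swap r/1=922/27931: DF=(1 − 922/27931·(0.963800+0.921500))/(1+922/27931) = 4539/5000 ≈ 0.907800
step 4 [4y] zero: DF = P = 89/100 ≈ 0.890000
step 5 [5y] swap r/1=1197/45634: DF=(1 − 1197/45634·(0.963800+0.921500+0.907800+0.890000))/(1+1197/45634) = 8803/10000 ≈ 0.880300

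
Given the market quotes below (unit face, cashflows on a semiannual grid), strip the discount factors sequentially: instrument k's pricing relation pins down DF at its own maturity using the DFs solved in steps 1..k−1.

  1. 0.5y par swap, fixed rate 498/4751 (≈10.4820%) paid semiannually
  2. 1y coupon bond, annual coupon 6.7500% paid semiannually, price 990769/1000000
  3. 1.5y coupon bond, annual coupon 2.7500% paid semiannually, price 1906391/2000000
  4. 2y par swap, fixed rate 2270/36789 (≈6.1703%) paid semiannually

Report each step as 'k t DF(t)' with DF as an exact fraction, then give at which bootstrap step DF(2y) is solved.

step 1 [0.5y] swap r/2=249/4751: DF=(1 − 249/4751·(0))/(1+249/4751) = 4751/5000 ≈ 0.950200
step 2 [1y] bond c/2=27/800: DF=(990769/1000000 − 27/800·(0.950200))/(1+27/800) = 4637/5000 ≈ 0.927400
step 3 [1.5y] bond c/2=11/800: DF=(1906391/2000000 − 11/800·(0.950200+0.927400))/(1+11/800) = 2287/2500 ≈ 0.914800
step 4 [2y] swap r/2=1135/36789: DF=(1 − 1135/36789·(0.950200+0.927400+0.914800))/(1+1135/36789) = 1773/2000 ≈ 0.886500

1 1/2 4751/5000
2 1 4637/5000
3 3/2 2287/2500
4 2 1773/2000
DF(2y) is solved at step 4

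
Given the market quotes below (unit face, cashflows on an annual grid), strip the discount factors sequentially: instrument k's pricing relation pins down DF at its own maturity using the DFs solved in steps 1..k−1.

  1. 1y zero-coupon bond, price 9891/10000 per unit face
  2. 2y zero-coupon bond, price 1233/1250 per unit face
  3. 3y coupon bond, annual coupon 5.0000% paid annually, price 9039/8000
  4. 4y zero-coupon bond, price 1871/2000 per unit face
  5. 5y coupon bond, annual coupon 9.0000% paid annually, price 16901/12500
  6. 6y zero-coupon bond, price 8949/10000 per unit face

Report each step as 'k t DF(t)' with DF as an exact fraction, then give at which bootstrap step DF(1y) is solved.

step 1 [1y] zero: DF = P = 9891/10000 ≈ 0.989100
step 2 [2y] zero: DF = P = 1233/1250 ≈ 0.986400
step 3 [3y] bond c/1=1/20: DF=(9039/8000 − 1/20·(0.989100+0.986400))/(1+1/20) = 491/500 ≈ 0.982000
step 4 [4y] zero: DF = P = 1871/2000 ≈ 0.935500
step 5 [5y] bond c/1=9/100: DF=(16901/12500 − 9/100·(0.989100+0.986400+0.982000+0.935500))/(1+9/100) = 919/1000 ≈ 0.919000
step 6 [6y] zero: DF = P = 8949/10000 ≈ 0.894900

1 1 9891/10000
2 2 1233/1250
3 3 491/500
4 4 1871/2000
5 5 919/1000
6 6 8949/10000
DF(1y) is solved at step 1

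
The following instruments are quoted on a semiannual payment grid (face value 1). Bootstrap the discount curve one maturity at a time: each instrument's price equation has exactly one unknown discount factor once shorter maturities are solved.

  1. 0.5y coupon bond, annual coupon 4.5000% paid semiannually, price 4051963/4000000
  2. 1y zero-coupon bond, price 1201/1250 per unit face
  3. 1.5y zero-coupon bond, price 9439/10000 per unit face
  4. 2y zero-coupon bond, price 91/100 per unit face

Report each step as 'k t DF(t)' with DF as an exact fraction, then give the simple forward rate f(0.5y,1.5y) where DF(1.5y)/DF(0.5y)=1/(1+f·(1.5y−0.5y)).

1 1/2 9907/10000
2 1 1201/1250
3 3/2 9439/10000
4 2 91/100
f(0.5y,1.5y) = ((9907/10000)/(9439/10000) − 1)/(1) = 468/9439 ≈ 4.9582%

step 1 [0.5y] bond c/2=9/400: DF=(4051963/4000000 − 9/400·(0))/(1+9/400) = 9907/10000 ≈ 0.990700
step 2 [1y] zero: DF = P = 1201/1250 ≈ 0.960800
step 3 [1.5y] zero: DF = P = 9439/10000 ≈ 0.943900
step 4 [2y] zero: DF = P = 91/100 ≈ 0.910000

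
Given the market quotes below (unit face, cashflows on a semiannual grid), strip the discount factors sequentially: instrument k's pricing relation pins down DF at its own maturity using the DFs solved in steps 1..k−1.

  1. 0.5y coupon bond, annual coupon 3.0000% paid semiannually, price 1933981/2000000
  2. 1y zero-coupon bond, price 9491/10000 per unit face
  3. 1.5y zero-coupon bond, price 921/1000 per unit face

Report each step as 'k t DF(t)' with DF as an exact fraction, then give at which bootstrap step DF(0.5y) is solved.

1 1/2 9527/10000
2 1 9491/10000
3 3/2 921/1000
DF(0.5y) is solved at step 1

step 1 [0.5y] bond c/2=3/200: DF=(1933981/2000000 − 3/200·(0))/(1+3/200) = 9527/10000 ≈ 0.952700
step 2 [1y] zero: DF = P = 9491/10000 ≈ 0.949100
step 3 [1.5y] zero: DF = P = 921/1000 ≈ 0.921000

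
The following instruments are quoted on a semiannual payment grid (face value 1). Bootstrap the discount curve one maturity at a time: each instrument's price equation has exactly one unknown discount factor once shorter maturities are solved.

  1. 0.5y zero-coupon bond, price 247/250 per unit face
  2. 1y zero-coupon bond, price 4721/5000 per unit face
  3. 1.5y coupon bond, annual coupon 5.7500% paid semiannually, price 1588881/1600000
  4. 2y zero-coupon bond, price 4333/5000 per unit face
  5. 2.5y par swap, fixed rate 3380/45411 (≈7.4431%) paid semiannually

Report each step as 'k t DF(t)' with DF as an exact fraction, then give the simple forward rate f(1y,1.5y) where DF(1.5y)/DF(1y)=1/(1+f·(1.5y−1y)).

step 1 [0.5y] zero: DF = P = 247/250 ≈ 0.988000
step 2 [1y] zero: DF = P = 4721/5000 ≈ 0.944200
step 3 [1.5y] bond c/2=23/800: DF=(1588881/1600000 − 23/800·(0.988000+0.944200))/(1+23/800) = 9113/10000 ≈ 0.911300
step 4 [2y] zero: DF = P = 4333/5000 ≈ 0.866600
step 5 [2.5y] swap r/2=1690/45411: DF=(1 − 1690/45411·(0.988000+0.944200+0.911300+0.866600))/(1+1690/45411) = 831/1000 ≈ 0.831000

1 1/2 247/250
2 1 4721/5000
3 3/2 9113/10000
4 2 4333/5000
5 5/2 831/1000
f(1y,1.5y) = ((4721/5000)/(9113/10000) − 1)/(1/2) = 658/9113 ≈ 7.2205%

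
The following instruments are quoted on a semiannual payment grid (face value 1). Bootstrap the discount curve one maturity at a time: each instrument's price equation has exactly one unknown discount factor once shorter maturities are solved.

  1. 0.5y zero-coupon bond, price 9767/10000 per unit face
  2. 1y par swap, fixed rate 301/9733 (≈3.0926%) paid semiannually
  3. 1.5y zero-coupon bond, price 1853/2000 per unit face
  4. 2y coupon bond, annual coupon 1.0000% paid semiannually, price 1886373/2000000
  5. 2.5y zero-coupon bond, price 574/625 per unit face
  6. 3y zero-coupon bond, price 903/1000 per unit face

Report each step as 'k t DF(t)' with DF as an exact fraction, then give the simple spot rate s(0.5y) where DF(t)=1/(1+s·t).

step 1 [0.5y] zero: DF = P = 9767/10000 ≈ 0.976700
step 2 [1y] swap r/2=301/19466: DF=(1 − 301/19466·(0.976700))/(1+301/19466) = 9699/10000 ≈ 0.969900
step 3 [1.5y] zero: DF = P = 1853/2000 ≈ 0.926500
step 4 [2y] bond c/2=1/200: DF=(1886373/2000000 − 1/200·(0.976700+0.969900+0.926500))/(1+1/200) = 4621/5000 ≈ 0.924200
step 5 [2.5y] zero: DF = P = 574/625 ≈ 0.918400
step 6 [3y] zero: DF = P = 903/1000 ≈ 0.903000

1 1/2 9767/10000
2 1 9699/10000
3 3/2 1853/2000
4 2 4621/5000
5 5/2 574/625
6 3 903/1000
s(0.5y) = (1/(9767/10000) − 1)/(1/2) = 466/9767 ≈ 4.7712%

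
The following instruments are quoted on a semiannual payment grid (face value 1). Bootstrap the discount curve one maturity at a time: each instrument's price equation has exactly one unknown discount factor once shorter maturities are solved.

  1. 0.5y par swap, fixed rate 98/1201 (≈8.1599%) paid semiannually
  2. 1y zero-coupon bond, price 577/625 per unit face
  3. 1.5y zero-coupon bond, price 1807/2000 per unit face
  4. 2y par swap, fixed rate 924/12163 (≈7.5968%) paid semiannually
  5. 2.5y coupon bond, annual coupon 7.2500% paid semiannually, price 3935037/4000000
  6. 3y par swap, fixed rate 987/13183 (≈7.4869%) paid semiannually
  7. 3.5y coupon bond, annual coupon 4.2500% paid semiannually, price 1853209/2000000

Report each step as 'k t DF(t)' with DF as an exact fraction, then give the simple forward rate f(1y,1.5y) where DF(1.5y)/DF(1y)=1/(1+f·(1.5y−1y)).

step 1 [0.5y] swap r/2=49/1201: DF=(1 − 49/1201·(0))/(1+49/1201) = 1201/1250 ≈ 0.960800
step 2 [1y] zero: DF = P = 577/625 ≈ 0.923200
step 3 [1.5y] zero: DF = P = 1807/2000 ≈ 0.903500
step 4 [2y] swap r/2=462/12163: DF=(1 − 462/12163·(0.960800+0.923200+0.903500))/(1+462/12163) = 4307/5000 ≈ 0.861400
step 5 [2.5y] bond c/2=29/800: DF=(3935037/4000000 − 29/800·(0.960800+0.923200+0.903500+0.861400))/(1+29/800) = 8217/10000 ≈ 0.821700
step 6 [3y] swap r/2=987/26366: DF=(1 − 987/26366·(0.960800+0.923200+0.903500+0.861400+0.821700))/(1+987/26366) = 4013/5000 ≈ 0.802600
step 7 [3.5y] bond c/2=17/800: DF=(1853209/2000000 − 17/800·(0.960800+0.923200+0.903500+0.861400+0.821700+0.802600))/(1+17/800) = 997/1250 ≈ 0.797600

1 1/2 1201/1250
2 1 577/625
3 3/2 1807/2000
4 2 4307/5000
5 5/2 8217/10000
6 3 4013/5000
7 7/2 997/1250
f(1y,1.5y) = ((577/625)/(1807/2000) − 1)/(1/2) = 394/9035 ≈ 4.3608%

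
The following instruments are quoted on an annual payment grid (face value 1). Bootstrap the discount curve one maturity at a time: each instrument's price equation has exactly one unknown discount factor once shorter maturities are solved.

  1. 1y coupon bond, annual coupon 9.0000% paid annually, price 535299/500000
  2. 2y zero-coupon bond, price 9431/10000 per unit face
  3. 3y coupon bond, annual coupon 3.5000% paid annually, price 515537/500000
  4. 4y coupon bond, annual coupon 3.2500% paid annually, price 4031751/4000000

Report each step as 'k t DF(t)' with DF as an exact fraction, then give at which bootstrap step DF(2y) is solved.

1 1 4911/5000
2 2 9431/10000
3 3 9311/10000
4 4 8863/10000
DF(2y) is solved at step 2

step 1 [1y] bond c/1=9/100: DF=(535299/500000 − 9/100·(0))/(1+9/100) = 4911/5000 ≈ 0.982200
step 2 [2y] zero: DF = P = 9431/10000 ≈ 0.943100
step 3 [3y] bond c/1=7/200: DF=(515537/500000 − 7/200·(0.982200+0.943100))/(1+7/200) = 9311/10000 ≈ 0.931100
step 4 [4y] bond c/1=13/400: DF=(4031751/4000000 − 13/400·(0.982200+0.943100+0.931100))/(1+13/400) = 8863/10000 ≈ 0.886300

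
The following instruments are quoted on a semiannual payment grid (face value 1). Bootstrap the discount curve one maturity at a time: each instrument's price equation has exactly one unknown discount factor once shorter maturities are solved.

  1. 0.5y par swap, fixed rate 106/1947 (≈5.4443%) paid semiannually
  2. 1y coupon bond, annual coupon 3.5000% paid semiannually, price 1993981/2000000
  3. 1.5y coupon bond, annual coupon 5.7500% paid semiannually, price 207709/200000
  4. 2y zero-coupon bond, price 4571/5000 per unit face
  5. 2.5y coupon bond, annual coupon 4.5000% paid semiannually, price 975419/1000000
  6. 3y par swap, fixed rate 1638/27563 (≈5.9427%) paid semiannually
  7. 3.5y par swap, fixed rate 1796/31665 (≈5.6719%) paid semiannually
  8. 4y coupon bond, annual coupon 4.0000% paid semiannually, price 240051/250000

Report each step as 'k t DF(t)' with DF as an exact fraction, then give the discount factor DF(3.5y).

1 1/2 1947/2000
2 1 9631/10000
3 3/2 4777/5000
4 2 4571/5000
5 5/2 4351/5000
6 3 4181/5000
7 7/2 2051/2500
8 4 2043/2500
DF(3.5y) = 2051/2500 ≈ 0.820400

step 1 [0.5y] swap r/2=53/1947: DF=(1 − 53/1947·(0))/(1+53/1947) = 1947/2000 ≈ 0.973500
step 2 [1y] bond c/2=7/400: DF=(1993981/2000000 − 7/400·(0.973500))/(1+7/400) = 9631/10000 ≈ 0.963100
step 3 [1.5y] bond c/2=23/800: DF=(207709/200000 − 23/800·(0.973500+0.963100))/(1+23/800) = 4777/5000 ≈ 0.955400
step 4 [2y] zero: DF = P = 4571/5000 ≈ 0.914200
step 5 [2.5y] bond c/2=9/400: DF=(975419/1000000 − 9/400·(0.973500+0.963100+0.955400+0.914200))/(1+9/400) = 4351/5000 ≈ 0.870200
step 6 [3y] swap r/2=819/27563: DF=(1 − 819/27563·(0.973500+0.963100+0.955400+0.914200+0.870200))/(1+819/27563) = 4181/5000 ≈ 0.836200
step 7 [3.5y] swap r/2=898/31665: DF=(1 − 898/31665·(0.973500+0.963100+0.955400+0.914200+0.870200+0.836200))/(1+898/31665) = 2051/2500 ≈ 0.820400
step 8 [4y] bond c/2=1/50: DF=(240051/250000 − 1/50·(0.973500+0.963100+0.955400+0.914200+0.870200+0.836200+0.820400))/(1+1/50) = 2043/2500 ≈ 0.817200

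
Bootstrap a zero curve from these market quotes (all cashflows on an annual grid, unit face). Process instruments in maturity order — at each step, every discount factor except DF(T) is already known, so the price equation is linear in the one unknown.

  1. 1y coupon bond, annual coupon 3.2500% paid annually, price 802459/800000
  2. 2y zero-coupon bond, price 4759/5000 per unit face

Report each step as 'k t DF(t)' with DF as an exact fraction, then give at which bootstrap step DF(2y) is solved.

1 1 1943/2000
2 2 4759/5000
DF(2y) is solved at step 2

step 1 [1y] bond c/1=13/400: DF=(802459/800000 − 13/400·(0))/(1+13/400) = 1943/2000 ≈ 0.971500
step 2 [2y] zero: DF = P = 4759/5000 ≈ 0.951800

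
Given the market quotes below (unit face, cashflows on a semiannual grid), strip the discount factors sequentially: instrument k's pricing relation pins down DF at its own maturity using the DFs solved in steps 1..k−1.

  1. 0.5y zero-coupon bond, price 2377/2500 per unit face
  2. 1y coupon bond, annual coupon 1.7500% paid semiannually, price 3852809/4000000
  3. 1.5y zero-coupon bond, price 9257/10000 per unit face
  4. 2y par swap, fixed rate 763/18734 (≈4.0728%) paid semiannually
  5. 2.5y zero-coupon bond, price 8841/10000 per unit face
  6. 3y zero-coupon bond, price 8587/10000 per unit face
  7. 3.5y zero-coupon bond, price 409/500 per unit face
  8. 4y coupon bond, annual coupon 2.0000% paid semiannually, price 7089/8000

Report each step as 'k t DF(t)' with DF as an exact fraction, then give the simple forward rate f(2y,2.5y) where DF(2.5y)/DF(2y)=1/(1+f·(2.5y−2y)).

1 1/2 2377/2500
2 1 4733/5000
3 3/2 9257/10000
4 2 9237/10000
5 5/2 8841/10000
6 3 8587/10000
7 7/2 409/500
8 4 8149/10000
f(2y,2.5y) = ((9237/10000)/(8841/10000) − 1)/(1/2) = 264/2947 ≈ 8.9583%

step 1 [0.5y] zero: DF = P = 2377/2500 ≈ 0.950800
step 2 [1y] bond c/2=7/800: DF=(3852809/4000000 − 7/800·(0.950800))/(1+7/800) = 4733/5000 ≈ 0.946600
step 3 [1.5y] zero: DF = P = 9257/10000 ≈ 0.925700
step 4 [2y] swap r/2=763/37468: DF=(1 − 763/37468·(0.950800+0.946600+0.925700))/(1+763/37468) = 9237/10000 ≈ 0.923700
step 5 [2.5y] zero: DF = P = 8841/10000 ≈ 0.884100
step 6 [3y] zero: DF = P = 8587/10000 ≈ 0.858700
step 7 [3.5y] zero: DF = P = 409/500 ≈ 0.818000
step 8 [4y] bond c/2=1/100: DF=(7089/8000 − 1/100·(0.950800+0.946600+0.925700+0.923700+0.884100+0.858700+0.818000))/(1+1/100) = 8149/10000 ≈ 0.814900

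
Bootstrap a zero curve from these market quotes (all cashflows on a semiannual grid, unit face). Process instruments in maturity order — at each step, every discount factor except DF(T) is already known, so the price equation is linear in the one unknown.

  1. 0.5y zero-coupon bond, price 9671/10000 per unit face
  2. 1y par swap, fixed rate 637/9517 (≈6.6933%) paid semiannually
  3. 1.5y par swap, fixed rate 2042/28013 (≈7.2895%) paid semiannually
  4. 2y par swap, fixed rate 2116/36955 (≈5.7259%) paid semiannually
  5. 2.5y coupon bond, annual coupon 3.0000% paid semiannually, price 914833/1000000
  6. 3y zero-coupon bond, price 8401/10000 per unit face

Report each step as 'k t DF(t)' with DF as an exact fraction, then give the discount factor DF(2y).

1 1/2 9671/10000
2 1 9363/10000
3 3/2 8979/10000
4 2 4471/5000
5 5/2 8467/10000
6 3 8401/10000
DF(2y) = 4471/5000 ≈ 0.894200

step 1 [0.5y] zero: DF = P = 9671/10000 ≈ 0.967100
step 2 [1y] swap r/2=637/19034: DF=(1 − 637/19034·(0.967100))/(1+637/19034) = 9363/10000 ≈ 0.936300
step 3 [1.5y] swap r/2=1021/28013: DF=(1 − 1021/28013·(0.967100+0.936300))/(1+1021/28013) = 8979/10000 ≈ 0.897900
step 4 [2y] swap r/2=1058/36955: DF=(1 − 1058/36955·(0.967100+0.936300+0.897900))/(1+1058/36955) = 4471/5000 ≈ 0.894200
step 5 [2.5y] bond c/2=3/200: DF=(914833/1000000 − 3/200·(0.967100+0.936300+0.897900+0.894200))/(1+3/200) = 8467/10000 ≈ 0.846700
step 6 [3y] zero: DF = P = 8401/10000 ≈ 0.840100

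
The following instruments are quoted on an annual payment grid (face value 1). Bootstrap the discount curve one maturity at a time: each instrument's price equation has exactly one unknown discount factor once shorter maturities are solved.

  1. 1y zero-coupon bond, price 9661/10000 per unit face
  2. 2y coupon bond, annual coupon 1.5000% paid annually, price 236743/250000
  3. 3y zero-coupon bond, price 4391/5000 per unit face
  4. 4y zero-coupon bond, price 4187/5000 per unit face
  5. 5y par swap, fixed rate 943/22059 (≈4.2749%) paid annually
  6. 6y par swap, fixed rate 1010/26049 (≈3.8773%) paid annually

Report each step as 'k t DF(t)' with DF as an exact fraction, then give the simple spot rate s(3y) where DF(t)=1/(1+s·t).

step 1 [1y] zero: DF = P = 9661/10000 ≈ 0.966100
step 2 [2y] bond c/1=3/200: DF=(236743/250000 − 3/200·(0.966100))/(1+3/200) = 9187/10000 ≈ 0.918700
step 3 [3y] zero: DF = P = 4391/5000 ≈ 0.878200
step 4 [4y] zero: DF = P = 4187/5000 ≈ 0.837400
step 5 [5y] swap r/1=943/22059: DF=(1 − 943/22059·(0.966100+0.918700+0.878200+0.837400))/(1+943/22059) = 4057/5000 ≈ 0.811400
step 6 [6y] swap r/1=1010/26049: DF=(1 − 1010/26049·(0.966100+0.918700+0.878200+0.837400+0.811400))/(1+1010/26049) = 399/500 ≈ 0.798000

1 1 9661/10000
2 2 9187/10000
3 3 4391/5000
4 4 4187/5000
5 5 4057/5000
6 6 399/500
s(3y) = (1/(4391/5000) − 1)/(3) = 203/4391 ≈ 4.6231%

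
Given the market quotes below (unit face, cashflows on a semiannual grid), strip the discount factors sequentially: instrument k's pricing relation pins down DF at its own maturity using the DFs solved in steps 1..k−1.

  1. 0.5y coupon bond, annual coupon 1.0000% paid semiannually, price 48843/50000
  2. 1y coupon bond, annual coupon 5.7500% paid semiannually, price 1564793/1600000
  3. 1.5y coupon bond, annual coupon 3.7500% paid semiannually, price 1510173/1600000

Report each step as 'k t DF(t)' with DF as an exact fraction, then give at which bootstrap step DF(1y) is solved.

1 1/2 243/250
2 1 1847/2000
3 3/2 2229/2500
DF(1y) is solved at step 2

step 1 [0.5y] bond c/2=1/200: DF=(48843/50000 − 1/200·(0))/(1+1/200) = 243/250 ≈ 0.972000
step 2 [1y] bond c/2=23/800: DF=(1564793/1600000 − 23/800·(0.972000))/(1+23/800) = 1847/2000 ≈ 0.923500
step 3 [1.5y] bond c/2=3/160: DF=(1510173/1600000 − 3/160·(0.972000+0.923500))/(1+3/160) = 2229/2500 ≈ 0.891600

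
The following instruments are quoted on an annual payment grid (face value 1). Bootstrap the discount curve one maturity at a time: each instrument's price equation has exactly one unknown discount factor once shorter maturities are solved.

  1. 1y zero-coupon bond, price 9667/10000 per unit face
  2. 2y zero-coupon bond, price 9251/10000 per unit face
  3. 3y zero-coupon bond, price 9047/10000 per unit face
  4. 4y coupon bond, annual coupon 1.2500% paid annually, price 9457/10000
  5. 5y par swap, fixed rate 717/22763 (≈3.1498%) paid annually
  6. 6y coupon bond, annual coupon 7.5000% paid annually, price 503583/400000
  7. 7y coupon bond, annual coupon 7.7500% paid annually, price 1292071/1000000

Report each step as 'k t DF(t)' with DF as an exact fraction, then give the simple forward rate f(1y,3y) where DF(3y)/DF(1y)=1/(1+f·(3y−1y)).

1 1 9667/10000
2 2 9251/10000
3 3 9047/10000
4 4 1799/2000
5 5 4283/5000
6 6 1707/2000
7 7 8103/10000
f(1y,3y) = ((9667/10000)/(9047/10000) − 1)/(2) = 310/9047 ≈ 3.4266%

step 1 [1y] zero: DF = P = 9667/10000 ≈ 0.966700
step 2 [2y] zero: DF = P = 9251/10000 ≈ 0.925100
step 3 [3y] zero: DF = P = 9047/10000 ≈ 0.904700
step 4 [4y] bond c/1=1/80: DF=(9457/10000 − 1/80·(0.966700+0.925100+0.904700))/(1+1/80) = 1799/2000 ≈ 0.899500
step 5 [5y] swap r/1=717/22763: DF=(1 − 717/22763·(0.966700+0.925100+0.904700+0.899500))/(1+717/22763) = 4283/5000 ≈ 0.856600
step 6 [6y] bond c/1=3/40: DF=(503583/400000 − 3/40·(0.966700+0.925100+0.904700+0.899500+0.856600))/(1+3/40) = 1707/2000 ≈ 0.853500
step 7 [7y] bond c/1=31/400: DF=(1292071/1000000 − 31/400·(0.966700+0.925100+0.904700+0.899500+0.856600+0.853500))/(1+31/400) = 8103/10000 ≈ 0.810300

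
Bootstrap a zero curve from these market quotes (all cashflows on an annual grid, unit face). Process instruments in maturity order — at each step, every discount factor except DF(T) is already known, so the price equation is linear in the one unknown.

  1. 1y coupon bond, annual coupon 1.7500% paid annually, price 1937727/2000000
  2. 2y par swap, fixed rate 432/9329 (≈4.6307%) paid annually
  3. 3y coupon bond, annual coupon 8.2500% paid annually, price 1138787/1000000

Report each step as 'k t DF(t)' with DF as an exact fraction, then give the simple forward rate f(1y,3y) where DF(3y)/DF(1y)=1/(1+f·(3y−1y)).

step 1 [1y] bond c/1=7/400: DF=(1937727/2000000 − 7/400·(0))/(1+7/400) = 4761/5000 ≈ 0.952200
step 2 [2y] swap r/1=432/9329: DF=(1 − 432/9329·(0.952200))/(1+432/9329) = 571/625 ≈ 0.913600
step 3 [3y] bond c/1=33/400: DF=(1138787/1000000 − 33/400·(0.952200+0.913600))/(1+33/400) = 4549/5000 ≈ 0.909800

1 1 4761/5000
2 2 571/625
3 3 4549/5000
f(1y,3y) = ((4761/5000)/(4549/5000) − 1)/(2) = 106/4549 ≈ 2.3302%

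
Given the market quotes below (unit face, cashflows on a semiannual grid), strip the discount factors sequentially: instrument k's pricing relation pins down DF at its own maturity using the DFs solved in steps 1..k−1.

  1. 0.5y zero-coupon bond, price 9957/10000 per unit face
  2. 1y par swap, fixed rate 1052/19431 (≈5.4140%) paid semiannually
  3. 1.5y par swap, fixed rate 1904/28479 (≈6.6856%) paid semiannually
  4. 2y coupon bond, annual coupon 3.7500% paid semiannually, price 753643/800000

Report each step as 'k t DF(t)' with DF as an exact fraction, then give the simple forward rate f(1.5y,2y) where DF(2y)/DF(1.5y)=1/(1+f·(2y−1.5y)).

1 1/2 9957/10000
2 1 4737/5000
3 3/2 1131/1250
4 2 8723/10000
f(1.5y,2y) = ((1131/1250)/(8723/10000) − 1)/(1/2) = 50/671 ≈ 7.4516%

step 1 [0.5y] zero: DF = P = 9957/10000 ≈ 0.995700
step 2 [1y] swap r/2=526/19431: DF=(1 − 526/19431·(0.995700))/(1+526/19431) = 4737/5000 ≈ 0.947400
step 3 [1.5y] swap r/2=952/28479: DF=(1 − 952/28479·(0.995700+0.947400))/(1+952/28479) = 1131/1250 ≈ 0.904800
step 4 [2y] bond c/2=3/160: DF=(753643/800000 − 3/160·(0.995700+0.947400+0.904800))/(1+3/160) = 8723/10000 ≈ 0.872300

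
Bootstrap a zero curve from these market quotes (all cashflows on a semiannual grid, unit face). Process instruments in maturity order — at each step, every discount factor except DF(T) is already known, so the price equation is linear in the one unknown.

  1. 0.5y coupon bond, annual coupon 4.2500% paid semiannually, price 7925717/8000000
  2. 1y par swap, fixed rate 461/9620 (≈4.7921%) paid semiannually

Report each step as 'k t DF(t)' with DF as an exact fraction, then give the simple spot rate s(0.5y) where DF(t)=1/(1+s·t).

1 1/2 9701/10000
2 1 9539/10000
s(0.5y) = (1/(9701/10000) − 1)/(1/2) = 598/9701 ≈ 6.1643%

step 1 [0.5y] bond c/2=17/800: DF=(7925717/8000000 − 17/800·(0))/(1+17/800) = 9701/10000 ≈ 0.970100
step 2 [1y] swap r/2=461/19240: DF=(1 − 461/19240·(0.970100))/(1+461/19240) = 9539/10000 ≈ 0.953900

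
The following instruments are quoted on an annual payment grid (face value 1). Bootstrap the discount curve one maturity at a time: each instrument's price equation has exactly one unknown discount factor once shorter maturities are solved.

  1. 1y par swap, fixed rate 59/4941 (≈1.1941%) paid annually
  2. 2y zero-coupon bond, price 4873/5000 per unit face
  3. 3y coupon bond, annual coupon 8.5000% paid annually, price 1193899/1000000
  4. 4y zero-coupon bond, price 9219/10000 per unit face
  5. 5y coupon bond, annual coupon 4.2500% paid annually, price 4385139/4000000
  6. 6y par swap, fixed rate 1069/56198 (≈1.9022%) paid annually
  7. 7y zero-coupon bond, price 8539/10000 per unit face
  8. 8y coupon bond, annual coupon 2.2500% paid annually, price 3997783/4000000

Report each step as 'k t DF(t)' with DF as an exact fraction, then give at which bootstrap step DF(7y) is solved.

1 1 4941/5000
2 2 4873/5000
3 3 4733/5000
4 4 9219/10000
5 5 4477/5000
6 6 8931/10000
7 7 8539/10000
8 8 167/200
DF(7y) is solved at step 7

step 1 [1y] swap r/1=59/4941: DF=(1 − 59/4941·(0))/(1+59/4941) = 4941/5000 ≈ 0.988200
step 2 [2y] zero: DF = P = 4873/5000 ≈ 0.974600
step 3 [3y] bond c/1=17/200: DF=(1193899/1000000 − 17/200·(0.988200+0.974600))/(1+17/200) = 4733/5000 ≈ 0.946600
step 4 [4y] zero: DF = P = 9219/10000 ≈ 0.921900
step 5 [5y] bond c/1=17/400: DF=(4385139/4000000 − 17/400·(0.988200+0.974600+0.946600+0.921900))/(1+17/400) = 4477/5000 ≈ 0.895400
step 6 [6y] swap r/1=1069/56198: DF=(1 − 1069/56198·(0.988200+0.974600+0.946600+0.921900+0.895400))/(1+1069/56198) = 8931/10000 ≈ 0.893100
step 7 [7y] zero: DF = P = 8539/10000 ≈ 0.853900
step 8 [8y] bond c/1=9/400: DF=(3997783/4000000 − 9/400·(0.988200+0.974600+0.946600+0.921900+0.895400+0.893100+0.853900))/(1+9/400) = 167/200 ≈ 0.835000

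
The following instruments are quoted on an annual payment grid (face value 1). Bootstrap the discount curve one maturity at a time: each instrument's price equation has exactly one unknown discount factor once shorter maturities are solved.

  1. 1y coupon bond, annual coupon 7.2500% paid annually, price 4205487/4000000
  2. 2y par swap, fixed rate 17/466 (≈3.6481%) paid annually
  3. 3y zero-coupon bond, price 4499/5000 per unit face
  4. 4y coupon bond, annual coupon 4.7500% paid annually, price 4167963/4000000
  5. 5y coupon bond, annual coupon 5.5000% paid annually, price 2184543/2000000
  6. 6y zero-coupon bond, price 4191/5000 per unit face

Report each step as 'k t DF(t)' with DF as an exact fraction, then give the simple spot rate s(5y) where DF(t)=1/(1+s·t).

1 1 9803/10000
2 2 9303/10000
3 3 4499/5000
4 4 8673/10000
5 5 2109/2500
6 6 4191/5000
s(5y) = (1/(2109/2500) − 1)/(5) = 391/10545 ≈ 3.7079%

step 1 [1y] bond c/1=29/400: DF=(4205487/4000000 − 29/400·(0))/(1+29/400) = 9803/10000 ≈ 0.980300
step 2 [2y] swap r/1=17/466: DF=(1 − 17/466·(0.980300))/(1+17/466) = 9303/10000 ≈ 0.930300
step 3 [3y] zero: DF = P = 4499/5000 ≈ 0.899800
step 4 [4y] bond c/1=19/400: DF=(4167963/4000000 − 19/400·(0.980300+0.930300+0.899800))/(1+19/400) = 8673/10000 ≈ 0.867300
step 5 [5y] bond c/1=11/200: DF=(2184543/2000000 − 11/200·(0.980300+0.930300+0.899800+0.867300))/(1+11/200) = 2109/2500 ≈ 0.843600
step 6 [6y] zero: DF = P = 4191/5000 ≈ 0.838200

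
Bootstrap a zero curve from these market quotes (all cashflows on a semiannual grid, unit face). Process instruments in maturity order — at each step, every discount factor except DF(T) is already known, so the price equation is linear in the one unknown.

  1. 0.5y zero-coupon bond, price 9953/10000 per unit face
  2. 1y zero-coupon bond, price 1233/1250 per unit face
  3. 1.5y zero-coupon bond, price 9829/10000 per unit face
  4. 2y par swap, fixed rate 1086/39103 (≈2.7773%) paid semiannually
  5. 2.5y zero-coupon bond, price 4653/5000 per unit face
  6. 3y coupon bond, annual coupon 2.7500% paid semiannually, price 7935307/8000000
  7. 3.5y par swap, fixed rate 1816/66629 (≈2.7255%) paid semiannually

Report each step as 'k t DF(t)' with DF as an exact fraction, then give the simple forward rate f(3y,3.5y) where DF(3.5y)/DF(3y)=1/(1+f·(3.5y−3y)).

step 1 [0.5y] zero: DF = P = 9953/10000 ≈ 0.995300
step 2 [1y] zero: DF = P = 1233/1250 ≈ 0.986400
step 3 [1.5y] zero: DF = P = 9829/10000 ≈ 0.982900
step 4 [2y] swap r/2=543/39103: DF=(1 − 543/39103·(0.995300+0.986400+0.982900))/(1+543/39103) = 9457/10000 ≈ 0.945700
step 5 [2.5y] zero: DF = P = 4653/5000 ≈ 0.930600
step 6 [3y] bond c/2=11/800: DF=(7935307/8000000 − 11/800·(0.995300+0.986400+0.982900+0.945700+0.930600))/(1+11/800) = 1141/1250 ≈ 0.912800
step 7 [3.5y] swap r/2=908/66629: DF=(1 − 908/66629·(0.995300+0.986400+0.982900+0.945700+0.930600+0.912800))/(1+908/66629) = 2273/2500 ≈ 0.909200

1 1/2 9953/10000
2 1 1233/1250
3 3/2 9829/10000
4 2 9457/10000
5 5/2 4653/5000
6 3 1141/1250
7 7/2 2273/2500
f(3y,3.5y) = ((1141/1250)/(2273/2500) − 1)/(1/2) = 18/2273 ≈ 0.7919%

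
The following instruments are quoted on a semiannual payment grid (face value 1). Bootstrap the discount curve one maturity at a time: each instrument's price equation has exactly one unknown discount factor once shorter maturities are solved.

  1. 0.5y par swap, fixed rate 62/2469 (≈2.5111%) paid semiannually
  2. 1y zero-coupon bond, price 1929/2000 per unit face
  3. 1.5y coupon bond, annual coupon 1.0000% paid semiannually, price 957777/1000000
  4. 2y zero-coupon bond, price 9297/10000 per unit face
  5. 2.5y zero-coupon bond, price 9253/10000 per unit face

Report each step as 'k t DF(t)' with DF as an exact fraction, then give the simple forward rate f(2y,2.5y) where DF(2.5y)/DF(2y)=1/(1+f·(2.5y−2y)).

step 1 [0.5y] swap r/2=31/2469: DF=(1 − 31/2469·(0))/(1+31/2469) = 2469/2500 ≈ 0.987600
step 2 [1y] zero: DF = P = 1929/2000 ≈ 0.964500
step 3 [1.5y] bond c/2=1/200: DF=(957777/1000000 − 1/200·(0.987600+0.964500))/(1+1/200) = 9433/10000 ≈ 0.943300
step 4 [2y] zero: DF = P = 9297/10000 ≈ 0.929700
step 5 [2.5y] zero: DF = P = 9253/10000 ≈ 0.925300

1 1/2 2469/2500
2 1 1929/2000
3 3/2 9433/10000
4 2 9297/10000
5 5/2 9253/10000
f(2y,2.5y) = ((9297/10000)/(9253/10000) − 1)/(1/2) = 88/9253 ≈ 0.9510%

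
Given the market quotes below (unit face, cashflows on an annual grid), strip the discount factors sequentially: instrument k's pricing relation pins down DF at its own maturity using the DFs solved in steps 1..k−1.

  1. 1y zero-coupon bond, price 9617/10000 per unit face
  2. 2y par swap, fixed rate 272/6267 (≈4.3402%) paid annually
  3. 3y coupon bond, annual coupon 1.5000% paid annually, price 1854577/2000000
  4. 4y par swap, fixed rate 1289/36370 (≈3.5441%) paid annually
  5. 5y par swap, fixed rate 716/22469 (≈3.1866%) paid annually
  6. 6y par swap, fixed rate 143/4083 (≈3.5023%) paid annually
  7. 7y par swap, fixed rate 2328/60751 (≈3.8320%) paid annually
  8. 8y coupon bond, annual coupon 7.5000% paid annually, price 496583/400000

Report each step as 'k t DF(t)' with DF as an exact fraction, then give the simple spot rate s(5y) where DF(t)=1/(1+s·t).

step 1 [1y] zero: DF = P = 9617/10000 ≈ 0.961700
step 2 [2y] swap r/1=272/6267: DF=(1 − 272/6267·(0.961700))/(1+272/6267) = 574/625 ≈ 0.918400
step 3 [3y] bond c/1=3/200: DF=(1854577/2000000 − 3/200·(0.961700+0.918400))/(1+3/200) = 4429/5000 ≈ 0.885800
step 4 [4y] swap r/1=1289/36370: DF=(1 − 1289/36370·(0.961700+0.918400+0.885800))/(1+1289/36370) = 8711/10000 ≈ 0.871100
step 5 [5y] swap r/1=716/22469: DF=(1 − 716/22469·(0.961700+0.918400+0.885800+0.871100))/(1+716/22469) = 1071/1250 ≈ 0.856800
step 6 [6y] swap r/1=143/4083: DF=(1 − 143/4083·(0.961700+0.918400+0.885800+0.871100+0.856800))/(1+143/4083) = 8141/10000 ≈ 0.814100
step 7 [7y] swap r/1=2328/60751: DF=(1 − 2328/60751·(0.961700+0.918400+0.885800+0.871100+0.856800+0.814100))/(1+2328/60751) = 959/1250 ≈ 0.767200
step 8 [8y] bond c/1=3/40: DF=(496583/400000 − 3/40·(0.961700+0.918400+0.885800+0.871100+0.856800+0.814100+0.767200))/(1+3/40) = 731/1000 ≈ 0.731000

1 1 9617/10000
2 2 574/625
3 3 4429/5000
4 4 8711/10000
5 5 1071/1250
6 6 8141/10000
7 7 959/1250
8 8 731/1000
s(5y) = (1/(1071/1250) − 1)/(5) = 179/5355 ≈ 3.3427%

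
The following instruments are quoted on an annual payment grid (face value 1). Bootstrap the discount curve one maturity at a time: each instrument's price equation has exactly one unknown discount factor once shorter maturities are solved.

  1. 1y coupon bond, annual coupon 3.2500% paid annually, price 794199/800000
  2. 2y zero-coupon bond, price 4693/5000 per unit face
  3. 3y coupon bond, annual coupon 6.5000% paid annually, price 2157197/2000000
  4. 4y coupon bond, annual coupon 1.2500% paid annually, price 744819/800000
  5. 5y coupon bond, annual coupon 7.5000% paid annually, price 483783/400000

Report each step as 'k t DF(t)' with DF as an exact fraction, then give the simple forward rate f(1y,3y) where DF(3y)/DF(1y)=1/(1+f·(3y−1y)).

1 1 1923/2000
2 2 4693/5000
3 3 1121/1250
4 4 177/200
5 5 4341/5000
f(1y,3y) = ((1923/2000)/(1121/1250) − 1)/(2) = 647/17936 ≈ 3.6073%

step 1 [1y] bond c/1=13/400: DF=(794199/800000 − 13/400·(0))/(1+13/400) = 1923/2000 ≈ 0.961500
step 2 [2y] zero: DF = P = 4693/5000 ≈ 0.938600
step 3 [3y] bond c/1=13/200: DF=(2157197/2000000 − 13/200·(0.961500+0.938600))/(1+13/200) = 1121/1250 ≈ 0.896800
step 4 [4y] bond c/1=1/80: DF=(744819/800000 − 1/80·(0.961500+0.938600+0.896800))/(1+1/80) = 177/200 ≈ 0.885000
step 5 [5y] bond c/1=3/40: DF=(483783/400000 − 3/40·(0.961500+0.938600+0.896800+0.885000))/(1+3/40) = 4341/5000 ≈ 0.868200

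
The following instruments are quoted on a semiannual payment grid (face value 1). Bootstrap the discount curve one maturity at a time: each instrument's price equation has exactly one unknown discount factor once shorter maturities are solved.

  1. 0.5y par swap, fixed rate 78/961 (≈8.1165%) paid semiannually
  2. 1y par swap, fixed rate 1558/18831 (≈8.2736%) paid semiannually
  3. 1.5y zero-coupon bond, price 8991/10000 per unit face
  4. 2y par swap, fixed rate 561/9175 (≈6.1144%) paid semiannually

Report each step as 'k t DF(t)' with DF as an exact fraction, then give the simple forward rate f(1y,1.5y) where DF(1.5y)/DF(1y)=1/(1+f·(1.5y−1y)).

step 1 [0.5y] swap r/2=39/961: DF=(1 − 39/961·(0))/(1+39/961) = 961/1000 ≈ 0.961000
step 2 [1y] swap r/2=779/18831: DF=(1 − 779/18831·(0.961000))/(1+779/18831) = 9221/10000 ≈ 0.922100
step 3 [1.5y] zero: DF = P = 8991/10000 ≈ 0.899100
step 4 [2y] swap r/2=561/18350: DF=(1 − 561/18350·(0.961000+0.922100+0.899100))/(1+561/18350) = 4439/5000 ≈ 0.887800

1 1/2 961/1000
2 1 9221/10000
3 3/2 8991/10000
4 2 4439/5000
f(1y,1.5y) = ((9221/10000)/(8991/10000) − 1)/(1/2) = 460/8991 ≈ 5.1162%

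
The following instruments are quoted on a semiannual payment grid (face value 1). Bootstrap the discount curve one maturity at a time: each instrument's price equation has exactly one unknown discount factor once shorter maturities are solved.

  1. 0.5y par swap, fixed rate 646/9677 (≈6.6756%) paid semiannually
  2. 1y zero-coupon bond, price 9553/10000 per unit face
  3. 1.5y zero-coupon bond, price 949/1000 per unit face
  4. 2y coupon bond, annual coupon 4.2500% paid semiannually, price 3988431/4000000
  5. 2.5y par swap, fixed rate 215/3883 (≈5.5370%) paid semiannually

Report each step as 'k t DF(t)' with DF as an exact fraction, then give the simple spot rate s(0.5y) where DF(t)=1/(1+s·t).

1 1/2 9677/10000
2 1 9553/10000
3 3/2 949/1000
4 2 4583/5000
5 5/2 871/1000
s(0.5y) = (1/(9677/10000) − 1)/(1/2) = 646/9677 ≈ 6.6756%

step 1 [0.5y] swap r/2=323/9677: DF=(1 − 323/9677·(0))/(1+323/9677) = 9677/10000 ≈ 0.967700
step 2 [1y] zero: DF = P = 9553/10000 ≈ 0.955300
step 3 [1.5y] zero: DF = P = 949/1000 ≈ 0.949000
step 4 [2y] bond c/2=17/800: DF=(3988431/4000000 − 17/800·(0.967700+0.955300+0.949000))/(1+17/800) = 4583/5000 ≈ 0.916600
step 5 [2.5y] swap r/2=215/7766: DF=(1 − 215/7766·(0.967700+0.955300+0.949000+0.916600))/(1+215/7766) = 871/1000 ≈ 0.871000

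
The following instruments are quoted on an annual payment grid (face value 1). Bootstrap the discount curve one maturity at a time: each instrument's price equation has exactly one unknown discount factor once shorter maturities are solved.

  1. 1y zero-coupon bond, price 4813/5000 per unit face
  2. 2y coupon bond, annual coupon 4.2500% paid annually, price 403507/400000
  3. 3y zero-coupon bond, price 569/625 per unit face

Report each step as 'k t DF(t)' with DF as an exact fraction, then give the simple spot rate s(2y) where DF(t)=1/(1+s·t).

step 1 [1y] zero: DF = P = 4813/5000 ≈ 0.962600
step 2 [2y] bond c/1=17/400: DF=(403507/400000 − 17/400·(0.962600))/(1+17/400) = 2321/2500 ≈ 0.928400
step 3 [3y] zero: DF = P = 569/625 ≈ 0.910400

1 1 4813/5000
2 2 2321/2500
3 3 569/625
s(2y) = (1/(2321/2500) − 1)/(2) = 179/4642 ≈ 3.8561%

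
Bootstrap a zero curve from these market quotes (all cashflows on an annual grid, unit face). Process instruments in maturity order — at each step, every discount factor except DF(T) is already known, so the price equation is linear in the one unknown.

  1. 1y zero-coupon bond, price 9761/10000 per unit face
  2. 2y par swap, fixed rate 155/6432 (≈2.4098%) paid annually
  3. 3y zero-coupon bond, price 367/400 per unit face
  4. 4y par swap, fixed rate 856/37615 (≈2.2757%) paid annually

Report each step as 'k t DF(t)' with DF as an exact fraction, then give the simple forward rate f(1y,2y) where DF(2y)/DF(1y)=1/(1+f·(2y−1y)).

1 1 9761/10000
2 2 1907/2000
3 3 367/400
4 4 1143/1250
f(1y,2y) = ((9761/10000)/(1907/2000) − 1)/(1) = 226/9535 ≈ 2.3702%

step 1 [1y] zero: DF = P = 9761/10000 ≈ 0.976100
step 2 [2y] swap r/1=155/6432: DF=(1 − 155/6432·(0.976100))/(1+155/6432) = 1907/2000 ≈ 0.953500
step 3 [3y] zero: DF = P = 367/400 ≈ 0.917500
step 4 [4y] swap r/1=856/37615: DF=(1 − 856/37615·(0.976100+0.953500+0.917500))/(1+856/37615) = 1143/1250 ≈ 0.914400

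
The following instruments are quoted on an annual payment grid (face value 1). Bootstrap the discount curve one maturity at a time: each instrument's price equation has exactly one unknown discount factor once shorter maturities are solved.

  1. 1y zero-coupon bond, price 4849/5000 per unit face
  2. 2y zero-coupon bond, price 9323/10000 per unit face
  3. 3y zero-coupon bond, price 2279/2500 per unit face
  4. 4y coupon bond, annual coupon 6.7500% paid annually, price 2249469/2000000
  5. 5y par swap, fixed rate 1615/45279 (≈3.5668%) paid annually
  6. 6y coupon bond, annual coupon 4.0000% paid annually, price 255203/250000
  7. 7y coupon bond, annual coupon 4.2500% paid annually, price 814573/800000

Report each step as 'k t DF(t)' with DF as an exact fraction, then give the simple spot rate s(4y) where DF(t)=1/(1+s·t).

1 1 4849/5000
2 2 9323/10000
3 3 2279/2500
4 4 8757/10000
5 5 1677/2000
6 6 4037/5000
7 7 949/1250
s(4y) = (1/(8757/10000) − 1)/(4) = 1243/35028 ≈ 3.5486%

step 1 [1y] zero: DF = P = 4849/5000 ≈ 0.969800
step 2 [2y] zero: DF = P = 9323/10000 ≈ 0.932300
step 3 [3y] zero: DF = P = 2279/2500 ≈ 0.911600
step 4 [4y] bond c/1=27/400: DF=(2249469/2000000 − 27/400·(0.969800+0.932300+0.911600))/(1+27/400) = 8757/10000 ≈ 0.875700
step 5 [5y] swap r/1=1615/45279: DF=(1 − 1615/45279·(0.969800+0.932300+0.911600+0.875700))/(1+1615/45279) = 1677/2000 ≈ 0.838500
step 6 [6y] bond c/1=1/25: DF=(255203/250000 − 1/25·(0.969800+0.932300+0.911600+0.875700+0.838500))/(1+1/25) = 4037/5000 ≈ 0.807400
step 7 [7y] bond c/1=17/400: DF=(814573/800000 − 17/400·(0.969800+0.932300+0.911600+0.875700+0.838500+0.807400))/(1+17/400) = 949/1250 ≈ 0.759200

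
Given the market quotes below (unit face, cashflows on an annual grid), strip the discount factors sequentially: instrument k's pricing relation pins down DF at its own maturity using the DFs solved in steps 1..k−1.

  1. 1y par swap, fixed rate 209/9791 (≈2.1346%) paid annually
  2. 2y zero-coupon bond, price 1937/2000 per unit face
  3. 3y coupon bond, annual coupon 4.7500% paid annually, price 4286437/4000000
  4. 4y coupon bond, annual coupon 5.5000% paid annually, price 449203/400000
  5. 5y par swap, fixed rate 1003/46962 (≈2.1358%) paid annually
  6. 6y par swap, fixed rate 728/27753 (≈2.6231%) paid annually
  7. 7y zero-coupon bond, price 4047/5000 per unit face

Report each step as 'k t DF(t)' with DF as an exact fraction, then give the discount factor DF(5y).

step 1 [1y] swap r/1=209/9791: DF=(1 − 209/9791·(0))/(1+209/9791) = 9791/10000 ≈ 0.979100
step 2 [2y] zero: DF = P = 1937/2000 ≈ 0.968500
step 3 [3y] bond c/1=19/400: DF=(4286437/4000000 − 19/400·(0.979100+0.968500))/(1+19/400) = 9347/10000 ≈ 0.934700
step 4 [4y] bond c/1=11/200: DF=(449203/400000 − 11/200·(0.979100+0.968500+0.934700))/(1+11/200) = 4571/5000 ≈ 0.914200
step 5 [5y] swap r/1=1003/46962: DF=(1 − 1003/46962·(0.979100+0.968500+0.934700+0.914200))/(1+1003/46962) = 8997/10000 ≈ 0.899700
step 6 [6y] swap r/1=728/27753: DF=(1 − 728/27753·(0.979100+0.968500+0.934700+0.914200+0.899700))/(1+728/27753) = 534/625 ≈ 0.854400
step 7 [7y] zero: DF = P = 4047/5000 ≈ 0.809400

1 1 9791/10000
2 2 1937/2000
3 3 9347/10000
4 4 4571/5000
5 5 8997/10000
6 6 534/625
7 7 4047/5000
DF(5y) = 8997/10000 ≈ 0.899700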